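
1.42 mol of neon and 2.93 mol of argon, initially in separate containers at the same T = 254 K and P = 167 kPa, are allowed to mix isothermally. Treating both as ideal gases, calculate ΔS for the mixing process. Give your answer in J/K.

Mole fractions: x_A = 1.42/4.35 = 0.326, x_B = 0.674.
ΔS_mix = −R(n_A ln x_A + n_B ln x_B) = −8.314 × (1.42 ln 0.326 + 2.93 ln 0.674) = 22.8 J/K.

ΔS_mix = 22.8 J/K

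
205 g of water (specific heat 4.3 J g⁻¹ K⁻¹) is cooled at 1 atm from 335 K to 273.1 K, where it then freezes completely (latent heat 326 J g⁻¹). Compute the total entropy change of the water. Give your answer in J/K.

ΔS = -425 J/K

Cooling step: ΔS₁ = m c ln(T_tr/T_i) = 205 × 4.3 × ln(273.1/335) = -180.1 J/K.
Phase change: ΔS₂ = −mL/T_tr = −205 × 326 / 273.1 = -244.7 J/K.
ΔS_total = (-180.1) + (-244.7) = -425 J/K.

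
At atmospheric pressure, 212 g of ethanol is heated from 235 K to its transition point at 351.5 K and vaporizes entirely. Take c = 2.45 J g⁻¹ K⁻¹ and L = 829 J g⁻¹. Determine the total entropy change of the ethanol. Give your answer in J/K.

ΔS = 709 J/K

Warming step: ΔS₁ = m c ln(T_tr/T_i) = 212 × 2.45 × ln(351.5/235) = 209.1 J/K.
Phase change: ΔS₂ = +mL/T_tr = 212 × 829 / 351.5 = 500 J/K.
ΔS_total = (209.1) + (500) = 709 J/K.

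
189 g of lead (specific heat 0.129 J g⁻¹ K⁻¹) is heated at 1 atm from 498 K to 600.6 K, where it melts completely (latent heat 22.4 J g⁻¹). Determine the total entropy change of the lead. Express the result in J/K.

ΔS = 11.6 J/K

Warming step: ΔS₁ = m c ln(T_tr/T_i) = 189 × 0.129 × ln(600.6/498) = 4.567 J/K.
Phase change: ΔS₂ = +mL/T_tr = 189 × 22.4 / 600.6 = 7.049 J/K.
ΔS_total = (4.567) + (7.049) = 11.6 J/K.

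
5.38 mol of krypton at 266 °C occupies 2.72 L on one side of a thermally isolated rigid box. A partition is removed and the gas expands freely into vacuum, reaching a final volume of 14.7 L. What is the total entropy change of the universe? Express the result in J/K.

No heat is exchanged and no work is done, so the ideal-gas temperature stays constant.
Entropy is a state function; using a reversible isothermal path, ΔS_gas = nR ln(V₂/V₁) = 5.38 × 8.314 × ln(14.7/2.72) = 75.5 J/K.
The insulated surroundings exchange no heat, so ΔS_surr = 0 and ΔS_universe = ΔS_gas.

ΔS_universe = 75.5 J/K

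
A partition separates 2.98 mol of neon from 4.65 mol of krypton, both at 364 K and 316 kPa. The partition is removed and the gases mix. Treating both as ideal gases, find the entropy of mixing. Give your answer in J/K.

Mole fractions: x_A = 2.98/7.63 = 0.391, x_B = 0.609.
ΔS_mix = −R(n_A ln x_A + n_B ln x_B) = −8.314 × (2.98 ln 0.391 + 4.65 ln 0.609) = 42.4 J/K.

ΔS_mix = 42.4 J/K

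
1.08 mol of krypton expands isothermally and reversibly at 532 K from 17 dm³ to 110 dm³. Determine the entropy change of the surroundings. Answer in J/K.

For an isothermal ideal gas ΔS_gas = nR ln(V₂/V₁) = 1.08 × 8.314 × ln(110/17) = 16.8 J/K.
The process is reversible, so ΔS_surr = −ΔS_gas = -16.8 J/K and ΔS_universe = 0.

ΔS_surr = -16.8 J/K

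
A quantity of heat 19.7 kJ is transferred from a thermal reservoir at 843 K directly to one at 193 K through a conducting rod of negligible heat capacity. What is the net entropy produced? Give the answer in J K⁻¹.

ΔS_total = 78.7 J/K

ΔS_hot = −Q/T_H = −19700/843 = -23.37 J/K and ΔS_cold = +Q/T_C = 19700/193 = 102.1 J/K.
ΔS_total = -23.37 + 102.1 = 78.7 J/K, positive as the second law requires.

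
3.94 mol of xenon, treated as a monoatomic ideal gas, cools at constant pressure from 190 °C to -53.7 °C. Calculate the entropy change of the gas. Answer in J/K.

In kelvin: T₁ = 463.15 K, T₂ = 219.45 K. At constant pressure, ΔS = nC_p ln(T₂/T₁) with C_p = 5R/2 = 20.79 J mol⁻¹ K⁻¹.
ΔS = 3.94 × 20.79 × ln(219.45/463.15) = -61.2 J/K.

ΔS = -61.2 J/K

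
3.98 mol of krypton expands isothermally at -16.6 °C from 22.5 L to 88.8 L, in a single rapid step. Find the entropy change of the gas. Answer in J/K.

Entropy is a state function, so ΔS_gas depends only on the end states.
For an isothermal ideal gas ΔS_gas = nR ln(V₂/V₁) = 3.98 × 8.314 × ln(88.8/22.5) = 45.4 J/K.

ΔS_gas = 45.4 J/K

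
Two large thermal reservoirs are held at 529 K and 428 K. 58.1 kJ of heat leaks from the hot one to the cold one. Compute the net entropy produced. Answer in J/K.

ΔS_hot = −Q/T_H = −58100/529 = -109.8 J/K and ΔS_cold = +Q/T_C = 58100/428 = 135.7 J/K.
ΔS_total = -109.8 + 135.7 = 25.9 J/K, positive as the second law requires.

ΔS_total = 25.9 J/K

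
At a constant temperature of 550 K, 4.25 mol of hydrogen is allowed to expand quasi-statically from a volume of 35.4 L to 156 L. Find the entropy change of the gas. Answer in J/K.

ΔS_gas = 52.4 J/K

For an isothermal ideal gas ΔS_gas = nR ln(V₂/V₁) = 4.25 × 8.314 × ln(156/35.4) = 52.4 J/K.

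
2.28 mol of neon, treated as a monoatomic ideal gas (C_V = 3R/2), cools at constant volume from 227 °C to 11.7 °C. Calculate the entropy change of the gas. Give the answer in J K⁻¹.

ΔS = -16 J/K

In kelvin: T₁ = 500.15 K, T₂ = 284.85 K. At constant volume, ΔS = nC_V ln(T₂/T₁) with C_V = 3R/2 = 12.47 J mol⁻¹ K⁻¹.
ΔS = 2.28 × 12.47 × ln(284.85/500.15) = -16 J/K.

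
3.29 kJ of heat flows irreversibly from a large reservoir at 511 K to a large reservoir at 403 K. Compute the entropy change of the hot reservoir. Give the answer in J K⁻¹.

The hot reservoir loses heat Q, so ΔS_hot = −Q/T_H = −3290/511 = -6.44 J/K.

ΔS_hot = -6.44 J/K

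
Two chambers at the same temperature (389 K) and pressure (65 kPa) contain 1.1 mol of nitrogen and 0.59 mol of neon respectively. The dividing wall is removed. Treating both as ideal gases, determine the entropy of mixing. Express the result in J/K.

ΔS_mix = 9.09 J/K

Mole fractions: x_A = 1.1/1.69 = 0.651, x_B = 0.349.
ΔS_mix = −R(n_A ln x_A + n_B ln x_B) = −8.314 × (1.1 ln 0.651 + 0.59 ln 0.349) = 9.09 J/K.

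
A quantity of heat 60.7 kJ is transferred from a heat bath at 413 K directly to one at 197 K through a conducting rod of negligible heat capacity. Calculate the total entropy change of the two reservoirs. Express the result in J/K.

ΔS_total = 161 J/K

ΔS_hot = −Q/T_H = −60700/413 = -147 J/K and ΔS_cold = +Q/T_C = 60700/197 = 308.1 J/K.
ΔS_total = -147 + 308.1 = 161 J/K, positive as the second law requires.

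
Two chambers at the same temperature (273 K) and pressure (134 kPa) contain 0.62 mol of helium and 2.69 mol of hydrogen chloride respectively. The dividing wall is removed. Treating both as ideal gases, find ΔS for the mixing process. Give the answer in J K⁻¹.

Mole fractions: x_A = 0.62/3.31 = 0.187, x_B = 0.813.
ΔS_mix = −R(n_A ln x_A + n_B ln x_B) = −8.314 × (0.62 ln 0.187 + 2.69 ln 0.813) = 13.3 J/K.

ΔS_mix = 13.3 J/K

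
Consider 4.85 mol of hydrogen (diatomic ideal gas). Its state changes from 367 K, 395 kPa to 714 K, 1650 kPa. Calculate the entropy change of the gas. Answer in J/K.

ΔS = 36.3 J/K

ΔS = nC_p ln(T₂/T₁) − nR ln(P₂/P₁), with C_p = 7R/2 = 29.1 J mol⁻¹ K⁻¹ for a diatomic ideal gas.
ΔS = 4.85 × [29.1 × ln(714/367) − 8.314 × ln(1650/395)] = 36.3 J/K.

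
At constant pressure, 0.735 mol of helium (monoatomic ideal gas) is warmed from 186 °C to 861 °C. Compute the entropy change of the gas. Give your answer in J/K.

In kelvin: T₁ = 459.15 K, T₂ = 1134.15 K. At constant pressure, ΔS = nC_p ln(T₂/T₁) with C_p = 5R/2 = 20.79 J mol⁻¹ K⁻¹.
ΔS = 0.735 × 20.79 × ln(1134.15/459.15) = 13.8 J/K.

ΔS = 13.8 J/K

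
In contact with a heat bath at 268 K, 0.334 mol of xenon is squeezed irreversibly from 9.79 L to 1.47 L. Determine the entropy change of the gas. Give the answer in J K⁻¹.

ΔS_gas = -5.27 J/K

Entropy is a state function, so ΔS_gas depends only on the end states.
For an isothermal ideal gas ΔS_gas = nR ln(V₂/V₁) = 0.334 × 8.314 × ln(1.47/9.79) = -5.27 J/K.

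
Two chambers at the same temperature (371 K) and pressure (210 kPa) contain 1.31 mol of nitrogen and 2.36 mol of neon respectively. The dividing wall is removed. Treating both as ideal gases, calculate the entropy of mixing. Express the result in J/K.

Mole fractions: x_A = 1.31/3.67 = 0.357, x_B = 0.643.
ΔS_mix = −R(n_A ln x_A + n_B ln x_B) = −8.314 × (1.31 ln 0.357 + 2.36 ln 0.643) = 19.9 J/K.

ΔS_mix = 19.9 J/K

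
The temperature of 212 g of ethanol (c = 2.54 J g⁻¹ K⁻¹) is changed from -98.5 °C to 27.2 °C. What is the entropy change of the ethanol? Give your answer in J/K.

In kelvin: T₁ = 174.65 K, T₂ = 300.35 K. ΔS = ∫dQ_rev/T = m c ln(T₂/T₁) = 212 × 2.54 × ln(300.35/174.65) = 292 J/K.

ΔS = 292 J/K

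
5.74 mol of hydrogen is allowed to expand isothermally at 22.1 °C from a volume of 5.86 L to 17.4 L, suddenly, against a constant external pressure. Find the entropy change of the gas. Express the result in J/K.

ΔS_gas = 51.9 J/K

Entropy is a state function, so ΔS_gas depends only on the end states.
For an isothermal ideal gas ΔS_gas = nR ln(V₂/V₁) = 5.74 × 8.314 × ln(17.4/5.86) = 51.9 J/K.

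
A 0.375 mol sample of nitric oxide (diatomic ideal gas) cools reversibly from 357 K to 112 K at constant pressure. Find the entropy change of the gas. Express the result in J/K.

ΔS = -12.6 J/K

At constant pressure, ΔS = nC_p ln(T₂/T₁) with C_p = 7R/2 = 29.1 J mol⁻¹ K⁻¹.
ΔS = 0.375 × 29.1 × ln(112/357) = -12.6 J/K.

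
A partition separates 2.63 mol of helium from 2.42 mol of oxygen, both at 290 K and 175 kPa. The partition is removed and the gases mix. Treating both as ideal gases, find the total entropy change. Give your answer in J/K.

ΔS_mix = 29.1 J/K

Mole fractions: x_A = 2.63/5.05 = 0.521, x_B = 0.479.
ΔS_mix = −R(n_A ln x_A + n_B ln x_B) = −8.314 × (2.63 ln 0.521 + 2.42 ln 0.479) = 29.1 J/K.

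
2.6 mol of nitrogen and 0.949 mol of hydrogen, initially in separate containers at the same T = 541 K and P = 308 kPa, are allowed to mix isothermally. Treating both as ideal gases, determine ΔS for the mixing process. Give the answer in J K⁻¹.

ΔS_mix = 17.1 J/K

Mole fractions: x_A = 2.6/3.55 = 0.733, x_B = 0.267.
ΔS_mix = −R(n_A ln x_A + n_B ln x_B) = −8.314 × (2.6 ln 0.733 + 0.949 ln 0.267) = 17.1 J/K.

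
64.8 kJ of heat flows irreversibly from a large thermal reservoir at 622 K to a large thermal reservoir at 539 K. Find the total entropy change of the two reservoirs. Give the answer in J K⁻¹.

ΔS_hot = −Q/T_H = −64800/622 = -104.2 J/K and ΔS_cold = +Q/T_C = 64800/539 = 120.2 J/K.
ΔS_total = -104.2 + 120.2 = 16 J/K, positive as the second law requires.

ΔS_total = 16 J/K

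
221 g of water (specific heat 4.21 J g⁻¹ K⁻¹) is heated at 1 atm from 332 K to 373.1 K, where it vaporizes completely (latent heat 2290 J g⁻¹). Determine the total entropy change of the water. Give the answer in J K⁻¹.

ΔS = 1470 J/K

Warming step: ΔS₁ = m c ln(T_tr/T_i) = 221 × 4.21 × ln(373.1/332) = 108.59 J/K.
Phase change: ΔS₂ = +mL/T_tr = 221 × 2290 / 373.1 = 1356.45 J/K.
ΔS_total = (108.59) + (1356.45) = 1470 J/K.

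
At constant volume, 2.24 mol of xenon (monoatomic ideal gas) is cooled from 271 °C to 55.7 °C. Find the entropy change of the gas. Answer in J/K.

In kelvin: T₁ = 544.15 K, T₂ = 328.85 K. At constant volume, ΔS = nC_V ln(T₂/T₁) with C_V = 3R/2 = 12.47 J mol⁻¹ K⁻¹.
ΔS = 2.24 × 12.47 × ln(328.85/544.15) = -14.1 J/K.

ΔS = -14.1 J/K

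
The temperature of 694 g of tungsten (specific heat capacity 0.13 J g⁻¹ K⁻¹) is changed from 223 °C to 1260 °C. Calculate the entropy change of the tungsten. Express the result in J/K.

In kelvin: T₁ = 496.15 K, T₂ = 1533.15 K. ΔS = ∫dQ_rev/T = m c ln(T₂/T₁) = 694 × 0.13 × ln(1533.15/496.15) = 102 J/K.

ΔS = 102 J/K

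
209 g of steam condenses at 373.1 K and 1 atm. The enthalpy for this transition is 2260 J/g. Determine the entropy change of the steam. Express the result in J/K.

Heat released by the substance: Q = −mL = −209 × 2260 = −472340 J.
At constant T, ΔS = Q_rev/T = −472340 / 373.1 = -1270 J/K.

ΔS = -1270 J/K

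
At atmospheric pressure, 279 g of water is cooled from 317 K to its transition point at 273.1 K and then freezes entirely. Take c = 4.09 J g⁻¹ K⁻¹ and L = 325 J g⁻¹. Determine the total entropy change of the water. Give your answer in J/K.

ΔS = -502 J/K

Cooling step: ΔS₁ = m c ln(T_tr/T_i) = 279 × 4.09 × ln(273.1/317) = -170.1 J/K.
Phase change: ΔS₂ = −mL/T_tr = −279 × 325 / 273.1 = -332 J/K.
ΔS_total = (-170.1) + (-332) = -502 J/K.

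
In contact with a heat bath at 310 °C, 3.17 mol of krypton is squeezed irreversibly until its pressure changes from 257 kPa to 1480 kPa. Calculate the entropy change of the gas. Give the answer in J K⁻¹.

ΔS_gas = -46.1 J/K

Entropy is a state function, so ΔS_gas depends only on the end states.
For an isothermal ideal gas ΔS_gas = nR ln(P₁/P₂) = 3.17 × 8.314 × ln(257/1480) = -46.1 J/K.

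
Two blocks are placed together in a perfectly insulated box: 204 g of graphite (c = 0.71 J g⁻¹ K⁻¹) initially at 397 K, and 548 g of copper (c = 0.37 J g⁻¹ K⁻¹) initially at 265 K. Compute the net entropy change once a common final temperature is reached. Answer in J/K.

Energy balance: T_f = (m₁c₁T₁ + m₂c₂T₂)/(m₁c₁ + m₂c₂) = 320 K.
ΔS₁ = m₁c₁ ln(T_f/T₁) = 144.84 × ln(320/397) = -31.23 J/K.
ΔS₂ = m₂c₂ ln(T_f/T₂) = 202.76 × ln(320/265) = 38.24 J/K.
ΔS_total = -31.23 + 38.24 = 7.01 J/K.

ΔS_total = 7.01 J/K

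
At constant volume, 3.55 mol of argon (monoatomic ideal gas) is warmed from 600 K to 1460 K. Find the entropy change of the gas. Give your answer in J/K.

ΔS = 39.4 J/K

At constant volume, ΔS = nC_V ln(T₂/T₁) with C_V = 3R/2 = 12.47 J mol⁻¹ K⁻¹.
ΔS = 3.55 × 12.47 × ln(1460/600) = 39.4 J/K.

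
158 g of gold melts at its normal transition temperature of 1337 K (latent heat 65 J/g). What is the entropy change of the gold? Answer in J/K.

ΔS = 7.68 J/K

Heat absorbed by the substance: Q = mL = 158 × 65 = 10270 J.
At constant T, ΔS = Q_rev/T = 10270 / 1337 = 7.68 J/K.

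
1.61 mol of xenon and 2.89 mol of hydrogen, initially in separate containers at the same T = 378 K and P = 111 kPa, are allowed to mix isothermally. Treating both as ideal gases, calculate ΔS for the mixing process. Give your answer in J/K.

Mole fractions: x_A = 1.61/4.5 = 0.358, x_B = 0.642.
ΔS_mix = −R(n_A ln x_A + n_B ln x_B) = −8.314 × (1.61 ln 0.358 + 2.89 ln 0.642) = 24.4 J/K.

ΔS_mix = 24.4 J/K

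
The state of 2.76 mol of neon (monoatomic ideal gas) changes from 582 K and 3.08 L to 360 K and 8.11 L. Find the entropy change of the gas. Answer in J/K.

Entropy is a state function: ΔS = nC_V ln(T₂/T₁) + nR ln(V₂/V₁), with C_V = 3R/2 = 12.47 J mol⁻¹ K⁻¹ for a monoatomic ideal gas.
ΔS = 2.76 × [12.47 × ln(360/582) + 8.314 × ln(8.11/3.08)] = 5.68 J/K.

ΔS = 5.68 J/K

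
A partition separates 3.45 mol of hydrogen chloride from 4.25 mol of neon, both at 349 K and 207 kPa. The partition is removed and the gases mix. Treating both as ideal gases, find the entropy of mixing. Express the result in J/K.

Mole fractions: x_A = 3.45/7.7 = 0.448, x_B = 0.552.
ΔS_mix = −R(n_A ln x_A + n_B ln x_B) = −8.314 × (3.45 ln 0.448 + 4.25 ln 0.552) = 44 J/K.

ΔS_mix = 44 J/K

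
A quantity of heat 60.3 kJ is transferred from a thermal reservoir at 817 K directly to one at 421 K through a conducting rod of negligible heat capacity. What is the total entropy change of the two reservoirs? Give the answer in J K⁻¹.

ΔS_total = 69.4 J/K

ΔS_hot = −Q/T_H = −60300/817 = -73.81 J/K and ΔS_cold = +Q/T_C = 60300/421 = 143.2 J/K.
ΔS_total = -73.81 + 143.2 = 69.4 J/K, positive as the second law requires.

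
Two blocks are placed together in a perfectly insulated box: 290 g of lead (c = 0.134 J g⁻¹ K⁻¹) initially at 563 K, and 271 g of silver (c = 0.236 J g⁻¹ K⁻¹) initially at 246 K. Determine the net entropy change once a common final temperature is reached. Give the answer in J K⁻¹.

Energy balance: T_f = (m₁c₁T₁ + m₂c₂T₂)/(m₁c₁ + m₂c₂) = 365.81 K.
ΔS₁ = m₁c₁ ln(T_f/T₁) = 38.86 × ln(365.81/563) = -16.755 J/K.
ΔS₂ = m₂c₂ ln(T_f/T₂) = 63.956 × ln(365.81/246) = 25.377 J/K.
ΔS_total = -16.755 + 25.377 = 8.62 J/K.

ΔS_total = 8.62 J/K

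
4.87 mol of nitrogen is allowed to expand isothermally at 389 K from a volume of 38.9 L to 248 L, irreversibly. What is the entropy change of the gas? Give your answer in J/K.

Entropy is a state function, so ΔS_gas depends only on the end states.
For an isothermal ideal gas ΔS_gas = nR ln(V₂/V₁) = 4.87 × 8.314 × ln(248/38.9) = 75 J/K.

ΔS_gas = 75 J/K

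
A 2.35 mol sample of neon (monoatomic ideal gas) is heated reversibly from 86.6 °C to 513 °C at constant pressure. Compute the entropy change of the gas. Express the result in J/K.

In kelvin: T₁ = 359.75 K, T₂ = 786.15 K. At constant pressure, ΔS = nC_p ln(T₂/T₁) with C_p = 5R/2 = 20.79 J mol⁻¹ K⁻¹.
ΔS = 2.35 × 20.79 × ln(786.15/359.75) = 38.2 J/K.

ΔS = 38.2 J/K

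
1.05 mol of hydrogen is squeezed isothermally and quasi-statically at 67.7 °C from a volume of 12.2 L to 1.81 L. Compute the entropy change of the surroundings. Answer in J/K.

ΔS_surr = 16.7 J/K

For an isothermal ideal gas ΔS_gas = nR ln(V₂/V₁) = 1.05 × 8.314 × ln(1.81/12.2) = -16.7 J/K.
The process is reversible, so ΔS_surr = −ΔS_gas = 16.7 J/K and ΔS_universe = 0.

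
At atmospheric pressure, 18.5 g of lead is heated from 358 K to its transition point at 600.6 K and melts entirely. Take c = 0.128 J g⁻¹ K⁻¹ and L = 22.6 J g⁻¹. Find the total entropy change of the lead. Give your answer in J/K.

Warming step: ΔS₁ = m c ln(T_tr/T_i) = 18.5 × 0.128 × ln(600.6/358) = 1.225 J/K.
Phase change: ΔS₂ = +mL/T_tr = 18.5 × 22.6 / 600.6 = 0.6961 J/K.
ΔS_total = (1.225) + (0.6961) = 1.92 J/K.

ΔS = 1.92 J/K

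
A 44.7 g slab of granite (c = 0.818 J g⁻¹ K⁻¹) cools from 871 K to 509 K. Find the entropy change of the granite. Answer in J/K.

ΔS = -19.6 J/K

ΔS = ∫dQ_rev/T = m c ln(T₂/T₁) = 44.7 × 0.818 × ln(509/871) = -19.6 J/K.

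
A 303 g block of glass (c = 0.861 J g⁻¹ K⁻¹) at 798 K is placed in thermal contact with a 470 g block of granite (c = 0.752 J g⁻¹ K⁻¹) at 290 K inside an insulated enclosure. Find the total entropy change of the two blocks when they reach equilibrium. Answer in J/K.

ΔS_total = 77.6 J/K

Energy balance: T_f = (m₁c₁T₁ + m₂c₂T₂)/(m₁c₁ + m₂c₂) = 505.73 K.
ΔS₁ = m₁c₁ ln(T_f/T₁) = 260.883 × ln(505.73/798) = -119 J/K.
ΔS₂ = m₂c₂ ln(T_f/T₂) = 353.44 × ln(505.73/290) = 196.6 J/K.
ΔS_total = -119 + 196.6 = 77.6 J/K.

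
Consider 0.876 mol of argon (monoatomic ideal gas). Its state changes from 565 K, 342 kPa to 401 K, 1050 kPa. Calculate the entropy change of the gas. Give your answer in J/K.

ΔS = nC_p ln(T₂/T₁) − nR ln(P₂/P₁), with C_p = 5R/2 = 20.79 J mol⁻¹ K⁻¹ for a monoatomic ideal gas.
ΔS = 0.876 × [20.79 × ln(401/565) − 8.314 × ln(1050/342)] = -14.4 J/K.

ΔS = -14.4 J/K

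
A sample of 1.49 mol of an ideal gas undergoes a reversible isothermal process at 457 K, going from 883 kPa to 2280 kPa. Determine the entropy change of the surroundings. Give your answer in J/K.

For an isothermal ideal gas ΔS_gas = nR ln(P₁/P₂) = 1.49 × 8.314 × ln(883/2280) = -11.8 J/K.
The process is reversible, so ΔS_surr = −ΔS_gas = 11.8 J/K and ΔS_universe = 0.

ΔS_surr = 11.8 J/K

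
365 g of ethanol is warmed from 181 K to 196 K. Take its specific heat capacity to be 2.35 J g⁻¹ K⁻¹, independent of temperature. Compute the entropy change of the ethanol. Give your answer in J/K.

ΔS = 68.3 J/K

ΔS = ∫dQ_rev/T = m c ln(T₂/T₁) = 365 × 2.35 × ln(196/181) = 68.3 J/K.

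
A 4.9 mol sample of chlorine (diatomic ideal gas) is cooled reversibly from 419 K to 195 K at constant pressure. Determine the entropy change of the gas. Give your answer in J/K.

At constant pressure, ΔS = nC_p ln(T₂/T₁) with C_p = 7R/2 = 29.1 J mol⁻¹ K⁻¹.
ΔS = 4.9 × 29.1 × ln(195/419) = -109 J/K.

ΔS = -109 J/K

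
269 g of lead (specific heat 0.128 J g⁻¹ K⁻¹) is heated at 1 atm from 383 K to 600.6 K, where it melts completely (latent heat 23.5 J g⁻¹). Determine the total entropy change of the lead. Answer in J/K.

Warming step: ΔS₁ = m c ln(T_tr/T_i) = 269 × 0.128 × ln(600.6/383) = 15.49 J/K.
Phase change: ΔS₂ = +mL/T_tr = 269 × 23.5 / 600.6 = 10.53 J/K.
ΔS_total = (15.49) + (10.53) = 26 J/K.

ΔS = 26 J/K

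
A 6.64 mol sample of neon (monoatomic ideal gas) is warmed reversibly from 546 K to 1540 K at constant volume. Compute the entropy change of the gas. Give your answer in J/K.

ΔS = 85.9 J/K

At constant volume, ΔS = nC_V ln(T₂/T₁) with C_V = 3R/2 = 12.47 J mol⁻¹ K⁻¹.
ΔS = 6.64 × 12.47 × ln(1540/546) = 85.9 J/K.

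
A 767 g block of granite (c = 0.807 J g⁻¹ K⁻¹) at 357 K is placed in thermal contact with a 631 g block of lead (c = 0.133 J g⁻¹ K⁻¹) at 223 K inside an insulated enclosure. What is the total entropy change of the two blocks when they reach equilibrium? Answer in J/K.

ΔS_total = 7.26 J/K

Energy balance: T_f = (m₁c₁T₁ + m₂c₂T₂)/(m₁c₁ + m₂c₂) = 341 K.
ΔS₁ = m₁c₁ ln(T_f/T₁) = 618.969 × ln(341/357) = -28.38 J/K.
ΔS₂ = m₂c₂ ln(T_f/T₂) = 83.923 × ln(341/223) = 35.64 J/K.
ΔS_total = -28.38 + 35.64 = 7.26 J/K.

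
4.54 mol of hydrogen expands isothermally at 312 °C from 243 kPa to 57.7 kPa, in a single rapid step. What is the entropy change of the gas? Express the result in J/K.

ΔS_gas = 54.3 J/K

Entropy is a state function, so ΔS_gas depends only on the end states.
For an isothermal ideal gas ΔS_gas = nR ln(P₁/P₂) = 4.54 × 8.314 × ln(243/57.7) = 54.3 J/K.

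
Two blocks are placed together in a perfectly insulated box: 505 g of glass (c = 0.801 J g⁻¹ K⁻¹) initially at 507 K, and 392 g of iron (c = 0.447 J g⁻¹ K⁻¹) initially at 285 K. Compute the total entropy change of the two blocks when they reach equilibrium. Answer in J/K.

Energy balance: T_f = (m₁c₁T₁ + m₂c₂T₂)/(m₁c₁ + m₂c₂) = 439.9 K.
ΔS₁ = m₁c₁ ln(T_f/T₁) = 404.505 × ln(439.9/507) = -57.42 J/K.
ΔS₂ = m₂c₂ ln(T_f/T₂) = 175.224 × ln(439.9/285) = 76.06 J/K.
ΔS_total = -57.42 + 76.06 = 18.6 J/K.

ΔS_total = 18.6 J/K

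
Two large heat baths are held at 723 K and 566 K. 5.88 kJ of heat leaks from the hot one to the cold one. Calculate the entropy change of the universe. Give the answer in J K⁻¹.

ΔS_total = 2.26 J/K

ΔS_hot = −Q/T_H = −5880/723 = -8.133 J/K and ΔS_cold = +Q/T_C = 5880/566 = 10.39 J/K.
ΔS_total = -8.133 + 10.39 = 2.26 J/K, positive as the second law requires.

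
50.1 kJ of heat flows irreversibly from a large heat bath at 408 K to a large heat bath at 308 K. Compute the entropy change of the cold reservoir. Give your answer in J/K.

The cold reservoir gains heat Q, so ΔS_cold = +Q/T_C = 50100/308 = 163 J/K.

ΔS_cold = 163 J/K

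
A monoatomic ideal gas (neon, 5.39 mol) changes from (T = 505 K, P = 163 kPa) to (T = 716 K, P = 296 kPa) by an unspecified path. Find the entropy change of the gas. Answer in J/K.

ΔS = nC_p ln(T₂/T₁) − nR ln(P₂/P₁), with C_p = 5R/2 = 20.79 J mol⁻¹ K⁻¹ for a monoatomic ideal gas.
ΔS = 5.39 × [20.79 × ln(716/505) − 8.314 × ln(296/163)] = 12.4 J/K.

ΔS = 12.4 J/K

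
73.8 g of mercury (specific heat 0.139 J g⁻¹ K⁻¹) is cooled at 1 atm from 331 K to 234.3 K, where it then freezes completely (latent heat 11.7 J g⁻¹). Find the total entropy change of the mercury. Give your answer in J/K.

Cooling step: ΔS₁ = m c ln(T_tr/T_i) = 73.8 × 0.139 × ln(234.3/331) = -3.544 J/K.
Phase change: ΔS₂ = −mL/T_tr = −73.8 × 11.7 / 234.3 = -3.685 J/K.
ΔS_total = (-3.544) + (-3.685) = -7.23 J/K.

ΔS = -7.23 J/K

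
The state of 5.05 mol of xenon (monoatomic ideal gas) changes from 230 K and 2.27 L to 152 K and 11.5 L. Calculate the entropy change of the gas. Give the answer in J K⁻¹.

Entropy is a state function: ΔS = nC_V ln(T₂/T₁) + nR ln(V₂/V₁), with C_V = 3R/2 = 12.47 J mol⁻¹ K⁻¹ for a monoatomic ideal gas.
ΔS = 5.05 × [12.47 × ln(152/230) + 8.314 × ln(11.5/2.27)] = 42 J/K.

ΔS = 42 J/K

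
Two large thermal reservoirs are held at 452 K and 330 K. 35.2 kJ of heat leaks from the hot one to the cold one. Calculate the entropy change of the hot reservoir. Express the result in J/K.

The hot reservoir loses heat Q, so ΔS_hot = −Q/T_H = −35200/452 = -77.9 J/K.

ΔS_hot = -77.9 J/K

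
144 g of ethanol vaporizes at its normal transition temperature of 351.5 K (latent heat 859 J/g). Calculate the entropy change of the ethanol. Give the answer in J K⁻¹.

ΔS = 352 J/K

Heat absorbed by the substance: Q = mL = 144 × 859 = 123696 J.
At constant T, ΔS = Q_rev/T = 123696 / 351.5 = 352 J/K.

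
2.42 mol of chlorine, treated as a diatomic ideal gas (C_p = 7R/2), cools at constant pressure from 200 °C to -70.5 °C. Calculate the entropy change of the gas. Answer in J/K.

ΔS = -59.7 J/K

In kelvin: T₁ = 473.15 K, T₂ = 202.65 K. At constant pressure, ΔS = nC_p ln(T₂/T₁) with C_p = 7R/2 = 29.1 J mol⁻¹ K⁻¹.
ΔS = 2.42 × 29.1 × ln(202.65/473.15) = -59.7 J/K.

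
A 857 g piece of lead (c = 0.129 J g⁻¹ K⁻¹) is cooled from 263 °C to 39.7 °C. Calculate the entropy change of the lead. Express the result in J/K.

In kelvin: T₁ = 536.15 K, T₂ = 312.85 K. ΔS = ∫dQ_rev/T = m c ln(T₂/T₁) = 857 × 0.129 × ln(312.85/536.15) = -59.6 J/K.

ΔS = -59.6 J/K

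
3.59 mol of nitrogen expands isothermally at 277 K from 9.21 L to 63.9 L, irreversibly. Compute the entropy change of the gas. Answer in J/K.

ΔS_gas = 57.8 J/K

Entropy is a state function, so ΔS_gas depends only on the end states.
For an isothermal ideal gas ΔS_gas = nR ln(V₂/V₁) = 3.59 × 8.314 × ln(63.9/9.21) = 57.8 J/K.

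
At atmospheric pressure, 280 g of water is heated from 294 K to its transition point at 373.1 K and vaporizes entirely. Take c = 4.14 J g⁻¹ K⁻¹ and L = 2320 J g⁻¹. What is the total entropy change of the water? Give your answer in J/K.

ΔS = 2020 J/K

Warming step: ΔS₁ = m c ln(T_tr/T_i) = 280 × 4.14 × ln(373.1/294) = 276.2 J/K.
Phase change: ΔS₂ = +mL/T_tr = 280 × 2320 / 373.1 = 1741 J/K.
ΔS_total = (276.2) + (1741) = 2020 J/K.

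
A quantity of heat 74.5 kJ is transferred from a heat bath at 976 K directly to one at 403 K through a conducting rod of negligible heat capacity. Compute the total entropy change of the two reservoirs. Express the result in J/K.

ΔS_total = 109 J/K

ΔS_hot = −Q/T_H = −74500/976 = -76.33 J/K and ΔS_cold = +Q/T_C = 74500/403 = 184.9 J/K.
ΔS_total = -76.33 + 184.9 = 109 J/K, positive as the second law requires.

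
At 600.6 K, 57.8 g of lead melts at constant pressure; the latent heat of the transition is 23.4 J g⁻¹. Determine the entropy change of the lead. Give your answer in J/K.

ΔS = 2.25 J/K

Heat absorbed by the substance: Q = mL = 57.8 × 23.4 = 1352.52 J.
At constant T, ΔS = Q_rev/T = 1352.52 / 600.6 = 2.25 J/K.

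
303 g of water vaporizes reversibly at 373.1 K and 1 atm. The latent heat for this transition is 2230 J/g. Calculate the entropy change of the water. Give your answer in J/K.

ΔS = 1810 J/K

Heat absorbed by the substance: Q = mL = 303 × 2230 = 675690 J.
At constant T, ΔS = Q_rev/T = 675690 / 373.1 = 1810 J/K.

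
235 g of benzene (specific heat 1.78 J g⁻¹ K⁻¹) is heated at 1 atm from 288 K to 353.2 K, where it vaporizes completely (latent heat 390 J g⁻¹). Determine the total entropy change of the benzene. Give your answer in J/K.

Warming step: ΔS₁ = m c ln(T_tr/T_i) = 235 × 1.78 × ln(353.2/288) = 85.36 J/K.
Phase change: ΔS₂ = +mL/T_tr = 235 × 390 / 353.2 = 259.5 J/K.
ΔS_total = (85.36) + (259.5) = 345 J/K.

ΔS = 345 J/K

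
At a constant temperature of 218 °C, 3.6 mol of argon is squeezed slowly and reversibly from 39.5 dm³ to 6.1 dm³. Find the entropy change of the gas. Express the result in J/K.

ΔS_gas = -55.9 J/K

For an isothermal ideal gas ΔS_gas = nR ln(V₂/V₁) = 3.6 × 8.314 × ln(6.1/39.5) = -55.9 J/K.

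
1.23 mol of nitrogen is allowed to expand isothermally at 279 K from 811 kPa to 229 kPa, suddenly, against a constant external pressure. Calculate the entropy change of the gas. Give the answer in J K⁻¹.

Entropy is a state function, so ΔS_gas depends only on the end states.
For an isothermal ideal gas ΔS_gas = nR ln(P₁/P₂) = 1.23 × 8.314 × ln(811/229) = 12.9 J/K.

ΔS_gas = 12.9 J/K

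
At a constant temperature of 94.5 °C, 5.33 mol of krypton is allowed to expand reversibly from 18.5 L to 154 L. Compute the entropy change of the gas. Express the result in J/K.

For an isothermal ideal gas ΔS_gas = nR ln(V₂/V₁) = 5.33 × 8.314 × ln(154/18.5) = 93.9 J/K.

ΔS_gas = 93.9 J/K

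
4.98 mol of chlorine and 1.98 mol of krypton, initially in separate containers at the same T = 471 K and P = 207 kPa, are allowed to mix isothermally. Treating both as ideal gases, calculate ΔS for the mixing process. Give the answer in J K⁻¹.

ΔS_mix = 34.6 J/K

Mole fractions: x_A = 4.98/6.96 = 0.716, x_B = 0.284.
ΔS_mix = −R(n_A ln x_A + n_B ln x_B) = −8.314 × (4.98 ln 0.716 + 1.98 ln 0.284) = 34.6 J/K.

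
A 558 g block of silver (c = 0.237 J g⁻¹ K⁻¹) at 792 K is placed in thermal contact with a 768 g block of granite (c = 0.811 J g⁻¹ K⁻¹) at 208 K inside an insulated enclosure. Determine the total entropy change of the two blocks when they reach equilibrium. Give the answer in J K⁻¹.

ΔS_total = 125 J/K

Energy balance: T_f = (m₁c₁T₁ + m₂c₂T₂)/(m₁c₁ + m₂c₂) = 310.28 K.
ΔS₁ = m₁c₁ ln(T_f/T₁) = 132.246 × ln(310.28/792) = -123.9 J/K.
ΔS₂ = m₂c₂ ln(T_f/T₂) = 622.848 × ln(310.28/208) = 249.1 J/K.
ΔS_total = -123.9 + 249.1 = 125 J/K.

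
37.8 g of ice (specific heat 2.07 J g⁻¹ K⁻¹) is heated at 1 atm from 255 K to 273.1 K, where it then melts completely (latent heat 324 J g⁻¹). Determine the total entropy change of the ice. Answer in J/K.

ΔS = 50.2 J/K

Warming step: ΔS₁ = m c ln(T_tr/T_i) = 37.8 × 2.07 × ln(273.1/255) = 5.366 J/K.
Phase change: ΔS₂ = +mL/T_tr = 37.8 × 324 / 273.1 = 44.85 J/K.
ΔS_total = (5.366) + (44.85) = 50.2 J/K.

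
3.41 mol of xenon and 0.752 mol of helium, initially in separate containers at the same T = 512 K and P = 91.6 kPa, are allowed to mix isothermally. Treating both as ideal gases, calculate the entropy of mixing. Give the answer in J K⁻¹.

ΔS_mix = 16.3 J/K

Mole fractions: x_A = 3.41/4.16 = 0.819, x_B = 0.181.
ΔS_mix = −R(n_A ln x_A + n_B ln x_B) = −8.314 × (3.41 ln 0.819 + 0.752 ln 0.181) = 16.3 J/K.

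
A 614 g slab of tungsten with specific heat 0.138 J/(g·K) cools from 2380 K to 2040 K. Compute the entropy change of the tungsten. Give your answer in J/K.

ΔS = ∫dQ_rev/T = m c ln(T₂/T₁) = 614 × 0.138 × ln(2040/2380) = -13.1 J/K.

ΔS = -13.1 J/K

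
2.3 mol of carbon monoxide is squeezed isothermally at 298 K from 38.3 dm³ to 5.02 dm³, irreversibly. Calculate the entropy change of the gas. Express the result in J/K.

Entropy is a state function, so ΔS_gas depends only on the end states.
For an isothermal ideal gas ΔS_gas = nR ln(V₂/V₁) = 2.3 × 8.314 × ln(5.02/38.3) = -38.9 J/K.

ΔS_gas = -38.9 J/K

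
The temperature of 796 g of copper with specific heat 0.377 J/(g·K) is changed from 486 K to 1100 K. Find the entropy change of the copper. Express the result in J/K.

ΔS = ∫dQ_rev/T = m c ln(T₂/T₁) = 796 × 0.377 × ln(1100/486) = 245 J/K.

ΔS = 245 J/K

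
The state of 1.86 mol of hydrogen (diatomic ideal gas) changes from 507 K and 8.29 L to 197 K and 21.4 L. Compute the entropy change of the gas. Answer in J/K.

ΔS = -21.9 J/K

Entropy is a state function: ΔS = nC_V ln(T₂/T₁) + nR ln(V₂/V₁), with C_V = 5R/2 = 20.79 J mol⁻¹ K⁻¹ for a diatomic ideal gas.
ΔS = 1.86 × [20.79 × ln(197/507) + 8.314 × ln(21.4/8.29)] = -21.9 J/K.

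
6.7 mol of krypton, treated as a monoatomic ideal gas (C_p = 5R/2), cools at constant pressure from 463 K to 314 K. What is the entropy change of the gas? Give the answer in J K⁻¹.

At constant pressure, ΔS = nC_p ln(T₂/T₁) with C_p = 5R/2 = 20.79 J mol⁻¹ K⁻¹.
ΔS = 6.7 × 20.79 × ln(314/463) = -54.1 J/K.

ΔS = -54.1 J/K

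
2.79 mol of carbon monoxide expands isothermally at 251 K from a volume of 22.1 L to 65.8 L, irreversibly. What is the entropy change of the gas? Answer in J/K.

Entropy is a state function, so ΔS_gas depends only on the end states.
For an isothermal ideal gas ΔS_gas = nR ln(V₂/V₁) = 2.79 × 8.314 × ln(65.8/22.1) = 25.3 J/K.

ΔS_gas = 25.3 J/K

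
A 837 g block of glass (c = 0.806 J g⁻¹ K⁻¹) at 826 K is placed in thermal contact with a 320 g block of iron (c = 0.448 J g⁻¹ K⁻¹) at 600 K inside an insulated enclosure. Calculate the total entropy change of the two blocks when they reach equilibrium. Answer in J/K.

Energy balance: T_f = (m₁c₁T₁ + m₂c₂T₂)/(m₁c₁ + m₂c₂) = 786.39 K.
ΔS₁ = m₁c₁ ln(T_f/T₁) = 674.622 × ln(786.39/826) = -33.15 J/K.
ΔS₂ = m₂c₂ ln(T_f/T₂) = 143.36 × ln(786.39/600) = 38.78 J/K.
ΔS_total = -33.15 + 38.78 = 5.63 J/K.

ΔS_total = 5.63 J/K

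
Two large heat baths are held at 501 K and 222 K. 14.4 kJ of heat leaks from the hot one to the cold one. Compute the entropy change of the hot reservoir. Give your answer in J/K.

The hot reservoir loses heat Q, so ΔS_hot = −Q/T_H = −14400/501 = -28.7 J/K.

ΔS_hot = -28.7 J/K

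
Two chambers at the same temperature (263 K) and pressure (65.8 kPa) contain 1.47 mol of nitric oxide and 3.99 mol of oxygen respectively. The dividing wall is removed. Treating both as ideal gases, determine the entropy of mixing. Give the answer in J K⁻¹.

Mole fractions: x_A = 1.47/5.46 = 0.269, x_B = 0.731.
ΔS_mix = −R(n_A ln x_A + n_B ln x_B) = −8.314 × (1.47 ln 0.269 + 3.99 ln 0.731) = 26.4 J/K.

ΔS_mix = 26.4 J/K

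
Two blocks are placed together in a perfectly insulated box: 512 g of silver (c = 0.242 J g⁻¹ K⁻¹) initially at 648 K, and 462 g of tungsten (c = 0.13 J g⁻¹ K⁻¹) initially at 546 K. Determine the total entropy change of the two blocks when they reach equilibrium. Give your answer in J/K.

Energy balance: T_f = (m₁c₁T₁ + m₂c₂T₂)/(m₁c₁ + m₂c₂) = 614.7 K.
ΔS₁ = m₁c₁ ln(T_f/T₁) = 123.904 × ln(614.7/648) = -6.537 J/K.
ΔS₂ = m₂c₂ ln(T_f/T₂) = 60.06 × ln(614.7/546) = 7.118 J/K.
ΔS_total = -6.537 + 7.118 = 0.581 J/K.

ΔS_total = 0.581 J/K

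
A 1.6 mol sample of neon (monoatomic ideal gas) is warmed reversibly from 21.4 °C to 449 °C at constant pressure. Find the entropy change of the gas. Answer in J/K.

In kelvin: T₁ = 294.55 K, T₂ = 722.15 K. At constant pressure, ΔS = nC_p ln(T₂/T₁) with C_p = 5R/2 = 20.79 J mol⁻¹ K⁻¹.
ΔS = 1.6 × 20.79 × ln(722.15/294.55) = 29.8 J/K.

ΔS = 29.8 J/K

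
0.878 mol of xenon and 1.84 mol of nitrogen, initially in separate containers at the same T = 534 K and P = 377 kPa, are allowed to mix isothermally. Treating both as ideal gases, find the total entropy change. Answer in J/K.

Mole fractions: x_A = 0.878/2.72 = 0.323, x_B = 0.677.
ΔS_mix = −R(n_A ln x_A + n_B ln x_B) = −8.314 × (0.878 ln 0.323 + 1.84 ln 0.677) = 14.2 J/K.

ΔS_mix = 14.2 J/K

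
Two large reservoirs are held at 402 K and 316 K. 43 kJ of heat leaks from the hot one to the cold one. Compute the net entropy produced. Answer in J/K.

ΔS_hot = −Q/T_H = −43000/402 = -107 J/K and ΔS_cold = +Q/T_C = 43000/316 = 136.1 J/K.
ΔS_total = -107 + 136.1 = 29.1 J/K, positive as the second law requires.

ΔS_total = 29.1 J/K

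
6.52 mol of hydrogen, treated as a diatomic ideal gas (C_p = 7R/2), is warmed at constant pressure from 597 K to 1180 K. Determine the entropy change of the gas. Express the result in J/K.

ΔS = 129 J/K

At constant pressure, ΔS = nC_p ln(T₂/T₁) with C_p = 7R/2 = 29.1 J mol⁻¹ K⁻¹.
ΔS = 6.52 × 29.1 × ln(1180/597) = 129 J/K.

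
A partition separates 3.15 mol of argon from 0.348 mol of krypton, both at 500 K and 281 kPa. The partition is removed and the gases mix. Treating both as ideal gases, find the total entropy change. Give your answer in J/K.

ΔS_mix = 9.42 J/K

Mole fractions: x_A = 3.15/3.5 = 0.901, x_B = 0.0995.
ΔS_mix = −R(n_A ln x_A + n_B ln x_B) = −8.314 × (3.15 ln 0.901 + 0.348 ln 0.0995) = 9.42 J/K.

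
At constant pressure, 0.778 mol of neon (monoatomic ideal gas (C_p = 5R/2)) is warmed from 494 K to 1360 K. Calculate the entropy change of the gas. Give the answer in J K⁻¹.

ΔS = 16.4 J/K

At constant pressure, ΔS = nC_p ln(T₂/T₁) with C_p = 5R/2 = 20.79 J mol⁻¹ K⁻¹.
ΔS = 0.778 × 20.79 × ln(1360/494) = 16.4 J/K.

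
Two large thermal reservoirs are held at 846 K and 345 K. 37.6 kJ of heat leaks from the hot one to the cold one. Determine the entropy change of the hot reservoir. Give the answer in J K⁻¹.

The hot reservoir loses heat Q, so ΔS_hot = −Q/T_H = −37600/846 = -44.4 J/K.

ΔS_hot = -44.4 J/K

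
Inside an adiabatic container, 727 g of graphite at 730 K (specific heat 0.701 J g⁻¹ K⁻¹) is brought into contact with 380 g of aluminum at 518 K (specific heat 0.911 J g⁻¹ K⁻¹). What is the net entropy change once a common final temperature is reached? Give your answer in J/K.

Energy balance: T_f = (m₁c₁T₁ + m₂c₂T₂)/(m₁c₁ + m₂c₂) = 644.24 K.
ΔS₁ = m₁c₁ ln(T_f/T₁) = 509.627 × ln(644.24/730) = -63.69 J/K.
ΔS₂ = m₂c₂ ln(T_f/T₂) = 346.18 × ln(644.24/518) = 75.5 J/K.
ΔS_total = -63.69 + 75.5 = 11.8 J/K.

ΔS_total = 11.8 J/K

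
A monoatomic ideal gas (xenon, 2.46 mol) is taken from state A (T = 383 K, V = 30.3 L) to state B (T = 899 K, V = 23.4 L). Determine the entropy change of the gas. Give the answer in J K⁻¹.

Entropy is a state function: ΔS = nC_V ln(T₂/T₁) + nR ln(V₂/V₁), with C_V = 3R/2 = 12.47 J mol⁻¹ K⁻¹ for a monoatomic ideal gas.
ΔS = 2.46 × [12.47 × ln(899/383) + 8.314 × ln(23.4/30.3)] = 20.9 J/K.

ΔS = 20.9 J/K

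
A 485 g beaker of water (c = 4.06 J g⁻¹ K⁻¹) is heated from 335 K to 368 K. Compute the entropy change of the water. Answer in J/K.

ΔS = 185 J/K

ΔS = ∫dQ_rev/T = m c ln(T₂/T₁) = 485 × 4.06 × ln(368/335) = 185 J/K.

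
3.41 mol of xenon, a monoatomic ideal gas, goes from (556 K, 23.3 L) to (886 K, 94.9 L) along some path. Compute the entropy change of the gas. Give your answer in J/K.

ΔS = 59.6 J/K

Entropy is a state function: ΔS = nC_V ln(T₂/T₁) + nR ln(V₂/V₁), with C_V = 3R/2 = 12.47 J mol⁻¹ K⁻¹ for a monoatomic ideal gas.
ΔS = 3.41 × [12.47 × ln(886/556) + 8.314 × ln(94.9/23.3)] = 59.6 J/K.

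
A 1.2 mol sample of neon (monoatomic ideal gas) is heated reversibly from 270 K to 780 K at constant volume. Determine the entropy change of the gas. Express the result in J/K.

At constant volume, ΔS = nC_V ln(T₂/T₁) with C_V = 3R/2 = 12.47 J mol⁻¹ K⁻¹.
ΔS = 1.2 × 12.47 × ln(780/270) = 15.9 J/K.

ΔS = 15.9 J/K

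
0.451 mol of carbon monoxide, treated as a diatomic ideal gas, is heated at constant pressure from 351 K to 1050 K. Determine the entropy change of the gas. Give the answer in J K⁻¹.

ΔS = 14.4 J/K

At constant pressure, ΔS = nC_p ln(T₂/T₁) with C_p = 7R/2 = 29.1 J mol⁻¹ K⁻¹.
ΔS = 0.451 × 29.1 × ln(1050/351) = 14.4 J/K.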